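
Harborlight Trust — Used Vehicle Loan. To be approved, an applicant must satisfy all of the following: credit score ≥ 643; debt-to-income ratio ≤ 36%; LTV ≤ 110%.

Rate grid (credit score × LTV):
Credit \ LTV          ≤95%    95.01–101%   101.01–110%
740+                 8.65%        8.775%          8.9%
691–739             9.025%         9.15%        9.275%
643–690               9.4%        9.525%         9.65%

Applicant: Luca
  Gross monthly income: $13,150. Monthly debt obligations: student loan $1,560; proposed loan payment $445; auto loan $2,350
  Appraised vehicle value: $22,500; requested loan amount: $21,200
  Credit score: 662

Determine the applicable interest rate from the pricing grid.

Credit score 662 ≥ 643; Total monthly debts = (1,560 + 445 + 2,350) = 4,355. DTI: 4,355 ÷ 13,150 = 33.1%, within the 36% cap
LTV = 21,200/22,500 = 94.2% ≤ 110%
Credit 662 → row 643–690; LTV 94.2% → column ≤95%. Grid cell → 9.4%.

9.4%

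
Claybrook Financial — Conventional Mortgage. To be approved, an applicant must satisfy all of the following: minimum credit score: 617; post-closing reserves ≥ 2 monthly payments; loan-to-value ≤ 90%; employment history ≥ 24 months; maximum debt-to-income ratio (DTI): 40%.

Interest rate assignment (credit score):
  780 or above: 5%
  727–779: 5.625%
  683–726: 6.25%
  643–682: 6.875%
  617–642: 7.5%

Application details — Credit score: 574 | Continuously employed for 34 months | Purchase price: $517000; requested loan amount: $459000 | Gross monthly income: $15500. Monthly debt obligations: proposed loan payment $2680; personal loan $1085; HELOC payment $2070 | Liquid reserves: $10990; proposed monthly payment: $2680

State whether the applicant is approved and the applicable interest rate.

Denied

Credit score 574 < 617 (below minimum)
Total monthly debts = (2,680 + 1,085 + 2,070) = 5,835. DTI: 5,835 ÷ 15,500 = 37.6%, within the 40% cap
Reserves: 10,990 ÷ 2,680 = 4.1 months (meets 2-month minimum)
Employment 34 ≥ 24 months
LTV: 459,000 ÷ 517,000 = 88.8%, within 90% cap
Not all requirements met → denied.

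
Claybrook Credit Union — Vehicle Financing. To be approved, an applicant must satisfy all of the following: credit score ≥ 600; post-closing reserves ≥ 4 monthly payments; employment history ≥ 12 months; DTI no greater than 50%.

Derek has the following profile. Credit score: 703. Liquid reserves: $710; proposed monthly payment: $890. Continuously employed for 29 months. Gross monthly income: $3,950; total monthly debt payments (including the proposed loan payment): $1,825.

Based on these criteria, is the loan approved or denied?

Credit score 703 ≥ 600 (meets)
Liquid reserves cover 710/890 = 0.8 months — < 4 required
Employment 29 ≥ 12 months
DTI = 1,825/3,950 = 46.2% ≤ 50%
Fails on reserves.

Denied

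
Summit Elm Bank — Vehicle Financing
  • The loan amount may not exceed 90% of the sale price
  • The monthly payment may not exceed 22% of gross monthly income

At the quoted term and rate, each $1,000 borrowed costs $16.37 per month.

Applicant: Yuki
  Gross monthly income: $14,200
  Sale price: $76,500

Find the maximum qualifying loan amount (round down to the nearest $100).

Payment cap: 22% × $14,200 = $3,124/month.
At $16.37 per $1,000, that supports 3,124/16.37 × 1,000 ≈ $190,836 → $190,800.
LTV cap: 90% × $76,500 = $68,850 → $68,800.
Binding constraint: loan-to-value.

$68,800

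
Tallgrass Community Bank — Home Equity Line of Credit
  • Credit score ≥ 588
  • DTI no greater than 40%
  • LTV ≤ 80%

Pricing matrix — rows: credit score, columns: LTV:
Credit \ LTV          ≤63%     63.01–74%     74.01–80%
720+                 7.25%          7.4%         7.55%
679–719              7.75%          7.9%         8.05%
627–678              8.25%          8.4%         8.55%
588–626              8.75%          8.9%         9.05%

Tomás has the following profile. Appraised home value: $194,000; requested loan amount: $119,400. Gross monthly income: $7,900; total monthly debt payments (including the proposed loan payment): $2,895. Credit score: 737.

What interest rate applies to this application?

Credit score 737 ≥ 588; DTI: 2,895 ÷ 7,900 = 36.6%, within the 40% cap
LTV: 119,400 ÷ 194,000 = 61.5%, within 80% cap
Score 737 is in the 720+ band; LTV 61.5% is in the ≤63% band → 7.25%.

7.25%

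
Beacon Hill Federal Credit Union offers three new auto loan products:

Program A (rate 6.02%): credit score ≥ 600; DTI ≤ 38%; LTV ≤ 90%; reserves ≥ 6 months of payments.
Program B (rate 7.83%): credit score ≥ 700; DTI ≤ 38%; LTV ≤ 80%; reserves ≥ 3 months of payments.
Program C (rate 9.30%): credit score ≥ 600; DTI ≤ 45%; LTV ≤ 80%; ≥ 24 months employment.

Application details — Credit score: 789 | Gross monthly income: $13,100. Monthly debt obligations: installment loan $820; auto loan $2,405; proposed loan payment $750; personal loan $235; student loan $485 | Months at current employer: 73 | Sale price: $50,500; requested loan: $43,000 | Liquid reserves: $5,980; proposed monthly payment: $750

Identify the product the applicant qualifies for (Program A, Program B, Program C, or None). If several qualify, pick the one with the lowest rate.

Total debts = (820 + 2,405 + 750 + 235 + 485) = 4,695; DTI = 4,695/13,100 = 35.8%.
LTV = 43,000/50,500 = 85.1%.
Reserves = 5,980/750 = 8.0 months.
Program A: score 789 ≥ 600; DTI 35.8% ≤ 38%; LTV 85.1% ≤ 90%; reserves 8.0 ≥ 6 mo → qualifies.
Program B: score 789 ≥ 700; DTI 35.8% ≤ 38%; LTV 85.1% > 80%; reserves 8.0 ≥ 3 mo → does not qualify.
Program C: score 789 ≥ 600; DTI 35.8% ≤ 45%; LTV 85.1% > 80%; employment 73 ≥ 24 mo → does not qualify.

Program A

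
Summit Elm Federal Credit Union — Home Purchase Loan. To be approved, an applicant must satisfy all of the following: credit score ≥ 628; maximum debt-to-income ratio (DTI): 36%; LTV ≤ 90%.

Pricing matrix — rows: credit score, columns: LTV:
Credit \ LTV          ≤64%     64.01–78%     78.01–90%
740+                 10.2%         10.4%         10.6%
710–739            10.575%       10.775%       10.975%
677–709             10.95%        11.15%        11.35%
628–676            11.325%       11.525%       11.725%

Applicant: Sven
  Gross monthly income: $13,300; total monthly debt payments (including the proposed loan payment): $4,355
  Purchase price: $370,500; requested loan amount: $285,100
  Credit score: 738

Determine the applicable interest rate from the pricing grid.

Credit score 738 ≥ 628; DTI: 4,355 ÷ 13,300 = 32.7%, within the 36% cap
Loan-to-value = 285,100/370,500 = 77% — pass (90% max)
Credit 738 → row 710–739; LTV 77% → column 64.01–78%. Grid cell → 10.775%.

10.775%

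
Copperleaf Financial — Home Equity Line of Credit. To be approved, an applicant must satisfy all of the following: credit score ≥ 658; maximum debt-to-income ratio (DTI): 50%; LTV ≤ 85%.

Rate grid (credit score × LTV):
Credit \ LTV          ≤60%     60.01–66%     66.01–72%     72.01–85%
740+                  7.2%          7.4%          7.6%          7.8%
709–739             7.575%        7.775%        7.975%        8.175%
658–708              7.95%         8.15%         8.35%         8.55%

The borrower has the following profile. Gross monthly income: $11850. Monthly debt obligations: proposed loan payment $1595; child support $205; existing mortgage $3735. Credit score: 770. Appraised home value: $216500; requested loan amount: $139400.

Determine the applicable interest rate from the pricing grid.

Credit score 770 ≥ 658; Total monthly debts = (1,595 + 205 + 3,735) = 5,535. Debt-to-income = 5,535/11,850 = 46.7% — meets 50% limit
Loan-to-value = 139,400/216,500 = 64.4% — pass (85% max)
Credit 770 → row 740+; LTV 64.4% → column 60.01–66%. Grid cell → 7.4%.

7.4%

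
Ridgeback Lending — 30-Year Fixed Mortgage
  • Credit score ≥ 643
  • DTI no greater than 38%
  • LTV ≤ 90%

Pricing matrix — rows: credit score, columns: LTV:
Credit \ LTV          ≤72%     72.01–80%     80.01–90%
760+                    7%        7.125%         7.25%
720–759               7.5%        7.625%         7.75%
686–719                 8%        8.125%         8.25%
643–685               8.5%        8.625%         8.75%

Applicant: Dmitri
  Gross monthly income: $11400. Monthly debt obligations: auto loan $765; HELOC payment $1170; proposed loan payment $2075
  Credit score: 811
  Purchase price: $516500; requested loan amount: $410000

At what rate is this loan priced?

Credit score 811 ≥ 643; Total monthly debts = (765 + 1,170 + 2,075) = 4,010. Debt-to-income = 4,010/11,400 = 35.2% — meets 38% limit
LTV: 410,000 ÷ 516,500 = 79.4%, within 90% cap
Score 811 is in the 760+ band; LTV 79.4% is in the 72.01–80% band → 7.125%.

7.125%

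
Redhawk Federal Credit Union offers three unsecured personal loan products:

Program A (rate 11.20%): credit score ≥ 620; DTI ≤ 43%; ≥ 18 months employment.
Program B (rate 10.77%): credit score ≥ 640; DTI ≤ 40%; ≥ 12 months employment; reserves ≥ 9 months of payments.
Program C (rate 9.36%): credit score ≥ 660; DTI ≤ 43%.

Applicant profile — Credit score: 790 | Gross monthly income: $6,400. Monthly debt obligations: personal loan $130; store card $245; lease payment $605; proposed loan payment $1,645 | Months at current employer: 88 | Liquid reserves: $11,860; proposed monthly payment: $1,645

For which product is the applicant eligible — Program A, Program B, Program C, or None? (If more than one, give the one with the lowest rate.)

Total debts = (130 + 245 + 605 + 1,645) = 2,625; DTI = 2,625/6,400 = 41%.
Reserves = 11,860/1,645 = 7.2 months.
Program A: score 790 ≥ 620; DTI 41% ≤ 43%; employment 88 ≥ 18 mo → qualifies.
Program B: score 790 ≥ 640; DTI 41% > 40%; employment 88 ≥ 12 mo; reserves 7.2 < 9 mo → does not qualify.
Program C: score 790 ≥ 660; DTI 41% ≤ 43% → qualifies.
Qualifying: Program A, Program C. Lowest rate is 9.36% → Program C.

Program C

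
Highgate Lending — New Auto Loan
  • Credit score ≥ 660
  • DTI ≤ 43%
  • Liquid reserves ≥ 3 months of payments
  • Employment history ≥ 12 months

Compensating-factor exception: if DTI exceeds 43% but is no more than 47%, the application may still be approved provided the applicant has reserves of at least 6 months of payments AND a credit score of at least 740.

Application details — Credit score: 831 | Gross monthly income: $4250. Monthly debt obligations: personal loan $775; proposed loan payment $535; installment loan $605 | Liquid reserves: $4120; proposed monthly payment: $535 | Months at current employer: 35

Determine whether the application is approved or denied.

Credit score 831 ≥ 660 (meets base)
Total debts = (775 + 535 + 605) = 1,915. DTI = 1,915/4,250 = 45.1% > 43% — standard DTI limit exceeded.
Liquid reserves cover 4,120/535 = 7.7 months — ≥ 3 required
Employment 35 ≥ 12 months
45.1% falls in the override range (43%–47%), so the compensating-factor test applies.
Override check — reserves: 7.7 mo (ok); score: 831 (ok).
Both override conditions satisfied; DTI exception granted.

Approved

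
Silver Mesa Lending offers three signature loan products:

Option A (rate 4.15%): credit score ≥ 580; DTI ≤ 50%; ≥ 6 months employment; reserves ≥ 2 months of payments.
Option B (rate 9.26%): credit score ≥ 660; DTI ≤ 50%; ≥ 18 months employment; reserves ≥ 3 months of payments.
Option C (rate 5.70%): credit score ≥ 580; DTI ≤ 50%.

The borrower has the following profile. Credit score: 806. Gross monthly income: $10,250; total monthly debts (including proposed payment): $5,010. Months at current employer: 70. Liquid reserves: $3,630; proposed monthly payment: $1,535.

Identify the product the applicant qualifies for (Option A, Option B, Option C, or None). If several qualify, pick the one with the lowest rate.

DTI = 5,010/10,250 = 48.9%.
Reserves = 3,630/1,535 = 2.4 months.
Option A: score 806 ≥ 580; DTI 48.9% ≤ 50%; employment 70 ≥ 6 mo; reserves 2.4 ≥ 2 mo → qualifies.
Option B: score 806 ≥ 660; DTI 48.9% ≤ 50%; employment 70 ≥ 18 mo; reserves 2.4 < 3 mo → does not qualify.
Option C: score 806 ≥ 580; DTI 48.9% ≤ 50% → qualifies.
Qualifying: Option A, Option C. Lowest rate is 4.15% → Option A.

Option A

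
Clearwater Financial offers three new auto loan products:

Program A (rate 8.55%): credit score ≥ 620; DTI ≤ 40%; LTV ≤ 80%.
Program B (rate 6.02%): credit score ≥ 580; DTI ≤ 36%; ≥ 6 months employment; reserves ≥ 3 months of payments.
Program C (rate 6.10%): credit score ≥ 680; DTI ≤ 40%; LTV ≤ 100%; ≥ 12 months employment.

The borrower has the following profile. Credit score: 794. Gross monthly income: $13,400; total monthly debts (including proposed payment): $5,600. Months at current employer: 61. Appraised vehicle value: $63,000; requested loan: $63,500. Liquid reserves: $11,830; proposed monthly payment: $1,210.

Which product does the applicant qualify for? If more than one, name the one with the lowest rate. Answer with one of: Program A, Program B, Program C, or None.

None

DTI = 5,600/13,400 = 41.8%.
LTV = 63,500/63,000 = 100.8%.
Reserves = 11,830/1,210 = 9.8 months.
Program A: score 794 ≥ 620; DTI 41.8% > 40%; LTV 100.8% > 80% → does not qualify.
Program B: score 794 ≥ 580; DTI 41.8% > 36%; employment 61 ≥ 6 mo; reserves 9.8 ≥ 3 mo → does not qualify.
Program C: score 794 ≥ 680; DTI 41.8% > 40%; LTV 100.8% > 100%; employment 61 ≥ 12 mo → does not qualify.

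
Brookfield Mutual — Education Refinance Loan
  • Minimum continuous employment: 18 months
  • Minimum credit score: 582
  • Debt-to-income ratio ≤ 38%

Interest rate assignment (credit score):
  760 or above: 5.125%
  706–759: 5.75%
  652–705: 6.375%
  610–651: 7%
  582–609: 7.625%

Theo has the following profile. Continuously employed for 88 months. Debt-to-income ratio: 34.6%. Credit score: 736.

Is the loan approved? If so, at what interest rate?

Approved at 5.75%

Credit score 736 ≥ 582 (meets minimum)
DTI 34.6% ≤ 38%
Employment 88 ≥ 18 months
All requirements met. Score 736 falls in the 706–759 tier → 5.75%.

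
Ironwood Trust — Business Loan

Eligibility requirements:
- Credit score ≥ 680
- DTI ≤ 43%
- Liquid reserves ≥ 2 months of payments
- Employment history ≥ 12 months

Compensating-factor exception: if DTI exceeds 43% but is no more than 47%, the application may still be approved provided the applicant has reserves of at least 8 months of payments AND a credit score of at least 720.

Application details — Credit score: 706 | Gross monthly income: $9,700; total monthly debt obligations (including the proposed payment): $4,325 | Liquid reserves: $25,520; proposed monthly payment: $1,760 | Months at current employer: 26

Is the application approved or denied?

Credit score 706 ≥ 680 (meets base)
DTI: 4,325 ÷ 9,700 = 44.6%, over the 43% base limit.
Liquid reserves cover 25,520/1,760 = 14.5 months — ≥ 2 required
Employment 26 ≥ 12 months
DTI 44.6% is within the 43%–47% exception band; checking compensating factors.
Reserves 14.5 ≥ 8 months; credit score 706 < 720.
Override conditions not both satisfied; exception does not apply.

Denied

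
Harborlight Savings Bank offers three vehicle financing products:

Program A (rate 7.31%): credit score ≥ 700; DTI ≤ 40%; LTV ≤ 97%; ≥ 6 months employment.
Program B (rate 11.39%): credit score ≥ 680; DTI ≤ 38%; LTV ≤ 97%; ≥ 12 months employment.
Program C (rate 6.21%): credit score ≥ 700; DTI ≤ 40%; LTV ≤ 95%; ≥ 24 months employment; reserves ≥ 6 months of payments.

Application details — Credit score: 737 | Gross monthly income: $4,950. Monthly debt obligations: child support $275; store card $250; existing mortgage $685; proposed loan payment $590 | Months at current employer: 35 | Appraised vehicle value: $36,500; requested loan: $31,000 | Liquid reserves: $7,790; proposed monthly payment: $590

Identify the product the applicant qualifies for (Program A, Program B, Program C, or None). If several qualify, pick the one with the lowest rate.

Total debts = (275 + 250 + 685 + 590) = 1,800; DTI = 1,800/4,950 = 36.4%.
LTV = 31,000/36,500 = 84.9%.
Reserves = 7,790/590 = 13.2 months.
Program A: score 737 ≥ 700; DTI 36.4% ≤ 40%; LTV 84.9% ≤ 97%; employment 35 ≥ 6 mo → qualifies.
Program B: score 737 ≥ 680; DTI 36.4% ≤ 38%; LTV 84.9% ≤ 97%; employment 35 ≥ 12 mo → qualifies.
Program C: score 737 ≥ 700; DTI 36.4% ≤ 40%; LTV 84.9% ≤ 95%; employment 35 ≥ 24 mo; reserves 13.2 ≥ 6 mo → qualifies.
Qualifying: Program A, Program B, Program C. Lowest rate is 6.21% → Program C.

Program C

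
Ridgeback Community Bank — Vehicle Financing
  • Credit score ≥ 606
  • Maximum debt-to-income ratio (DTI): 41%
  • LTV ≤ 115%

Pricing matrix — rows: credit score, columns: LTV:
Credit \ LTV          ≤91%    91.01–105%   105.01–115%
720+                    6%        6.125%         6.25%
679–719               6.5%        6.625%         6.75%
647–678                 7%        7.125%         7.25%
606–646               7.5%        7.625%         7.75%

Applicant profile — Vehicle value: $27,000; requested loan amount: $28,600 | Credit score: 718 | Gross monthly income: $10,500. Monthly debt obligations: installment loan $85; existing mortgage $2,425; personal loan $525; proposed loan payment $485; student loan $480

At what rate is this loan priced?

Credit score 718 ≥ 606; Total monthly debts = (85 + 2,425 + 525 + 485 + 480) = 4,000. Debt-to-income = 4,000/10,500 = 38.1% — meets 41% limit
Loan-to-value = 28,600/27,000 = 105.9% — pass (115% max)
Credit 718 → row 679–719; LTV 105.9% → column 105.01–115%. Grid cell → 6.75%.

6.75%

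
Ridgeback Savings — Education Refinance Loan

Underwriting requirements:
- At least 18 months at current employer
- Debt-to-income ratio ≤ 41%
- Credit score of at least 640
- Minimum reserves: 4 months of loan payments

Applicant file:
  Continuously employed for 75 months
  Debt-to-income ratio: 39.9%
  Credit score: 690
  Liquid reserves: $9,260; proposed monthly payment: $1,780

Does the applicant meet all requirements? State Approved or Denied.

Employment 75 ≥ 18 months
DTI 39.9% is within the 41% limit
Credit score 690 ≥ 640 (meets)
Reserves = 9,260/1,780 = 5.2 months ≥ 4
All criteria satisfied.

Approved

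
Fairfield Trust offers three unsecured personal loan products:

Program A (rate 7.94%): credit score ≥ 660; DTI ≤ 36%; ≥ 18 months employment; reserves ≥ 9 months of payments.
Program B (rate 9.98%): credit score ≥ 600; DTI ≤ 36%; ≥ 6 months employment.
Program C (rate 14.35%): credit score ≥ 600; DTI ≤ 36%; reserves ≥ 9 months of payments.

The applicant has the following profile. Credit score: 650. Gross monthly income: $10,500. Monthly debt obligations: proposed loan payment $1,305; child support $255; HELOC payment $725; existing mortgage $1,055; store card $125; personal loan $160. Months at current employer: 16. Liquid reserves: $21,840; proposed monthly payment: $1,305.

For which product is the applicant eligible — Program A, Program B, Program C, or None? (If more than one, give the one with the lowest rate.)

Program B

Total debts = (1,305 + 255 + 725 + 1,055 + 125 + 160) = 3,625; DTI = 3,625/10,500 = 34.5%.
Reserves = 21,840/1,305 = 16.7 months.
Program A: score 650 < 660; DTI 34.5% ≤ 36%; employment 16 < 18 mo; reserves 16.7 ≥ 9 mo → does not qualify.
Program B: score 650 ≥ 600; DTI 34.5% ≤ 36%; employment 16 ≥ 6 mo → qualifies.
Program C: score 650 ≥ 600; DTI 34.5% ≤ 36%; reserves 16.7 ≥ 9 mo → qualifies.
Qualifying: Program B, Program C. Lowest rate is 9.98% → Program B.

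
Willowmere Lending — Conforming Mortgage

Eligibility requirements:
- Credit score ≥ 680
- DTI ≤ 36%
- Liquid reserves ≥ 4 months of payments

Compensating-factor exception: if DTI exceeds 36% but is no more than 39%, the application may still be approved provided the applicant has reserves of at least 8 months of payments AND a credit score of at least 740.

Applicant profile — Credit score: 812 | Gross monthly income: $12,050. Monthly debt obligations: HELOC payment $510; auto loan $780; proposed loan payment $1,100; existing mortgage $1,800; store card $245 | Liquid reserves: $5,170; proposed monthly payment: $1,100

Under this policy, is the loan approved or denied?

Credit score 812 ≥ 680 (meets base)
Total debts = (510 + 780 + 1,100 + 1,800 + 245) = 4,435. DTI = 4,435/12,050 = 36.8% > 36% — standard DTI limit exceeded.
Reserves: 5,170 ÷ 1,100 = 4.7 months (meets 4-month minimum)
DTI 36.8% is within the 36%–39% exception band; checking compensating factors.
Override check — reserves: 4.7 mo (short of 8); score: 812 (ok).
Compensating-factor requirement not fully met.

Denied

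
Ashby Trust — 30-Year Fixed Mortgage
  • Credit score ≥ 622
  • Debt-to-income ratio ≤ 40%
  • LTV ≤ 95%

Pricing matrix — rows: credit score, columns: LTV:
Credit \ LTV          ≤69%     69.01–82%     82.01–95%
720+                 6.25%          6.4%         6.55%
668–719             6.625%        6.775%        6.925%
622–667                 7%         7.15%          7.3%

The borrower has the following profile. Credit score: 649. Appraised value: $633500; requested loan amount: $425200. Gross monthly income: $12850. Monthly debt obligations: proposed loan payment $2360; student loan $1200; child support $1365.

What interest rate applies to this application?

7%

Credit score 649 ≥ 622; Total monthly debts = (2,360 + 1,200 + 1,365) = 4,925. DTI = 4,925/12,850 = 38.3% ≤ 40%
LTV: 425,200 ÷ 633,500 = 67.1%, within 95% cap
Credit 649 → row 622–667; LTV 67.1% → column ≤69%. Grid cell → 7%.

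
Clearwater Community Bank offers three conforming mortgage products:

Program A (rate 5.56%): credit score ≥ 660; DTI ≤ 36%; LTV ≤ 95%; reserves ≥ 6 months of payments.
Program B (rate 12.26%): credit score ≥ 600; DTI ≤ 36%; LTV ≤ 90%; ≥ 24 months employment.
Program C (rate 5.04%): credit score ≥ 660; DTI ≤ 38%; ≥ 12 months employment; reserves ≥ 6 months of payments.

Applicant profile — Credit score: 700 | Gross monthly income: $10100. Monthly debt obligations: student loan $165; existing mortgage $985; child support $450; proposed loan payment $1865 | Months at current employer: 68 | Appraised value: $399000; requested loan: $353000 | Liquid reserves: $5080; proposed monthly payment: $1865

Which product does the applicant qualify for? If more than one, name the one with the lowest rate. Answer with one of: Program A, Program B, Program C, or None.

Total debts = (165 + 985 + 450 + 1,865) = 3,465; DTI = 3,465/10,100 = 34.3%.
LTV = 353,000/399,000 = 88.5%.
Reserves = 5,080/1,865 = 2.7 months.
Program A: score 700 ≥ 660; DTI 34.3% ≤ 36%; LTV 88.5% ≤ 95%; reserves 2.7 < 6 mo → does not qualify.
Program B: score 700 ≥ 600; DTI 34.3% ≤ 36%; LTV 88.5% ≤ 90%; employment 68 ≥ 24 mo → qualifies.
Program C: score 700 ≥ 660; DTI 34.3% ≤ 38%; employment 68 ≥ 12 mo; reserves 2.7 < 6 mo → does not qualify.

Program B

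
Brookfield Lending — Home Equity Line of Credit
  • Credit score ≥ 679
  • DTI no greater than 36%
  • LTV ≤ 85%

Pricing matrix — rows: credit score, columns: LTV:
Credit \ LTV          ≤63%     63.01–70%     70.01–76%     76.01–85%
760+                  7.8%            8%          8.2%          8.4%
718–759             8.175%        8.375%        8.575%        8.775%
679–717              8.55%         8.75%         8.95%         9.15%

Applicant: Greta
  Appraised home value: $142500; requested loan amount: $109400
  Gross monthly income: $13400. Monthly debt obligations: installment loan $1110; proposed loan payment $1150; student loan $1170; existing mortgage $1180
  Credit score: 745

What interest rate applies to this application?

8.775%

Credit score 745 ≥ 679; Total monthly debts = (1,110 + 1,150 + 1,170 + 1,180) = 4,610. DTI: 4,610 ÷ 13,400 = 34.4%, within the 36% cap
LTV = 109,400/142,500 = 76.8% ≤ 85%
Credit 745 → row 718–759; LTV 76.8% → column 76.01–85%. Grid cell → 8.775%.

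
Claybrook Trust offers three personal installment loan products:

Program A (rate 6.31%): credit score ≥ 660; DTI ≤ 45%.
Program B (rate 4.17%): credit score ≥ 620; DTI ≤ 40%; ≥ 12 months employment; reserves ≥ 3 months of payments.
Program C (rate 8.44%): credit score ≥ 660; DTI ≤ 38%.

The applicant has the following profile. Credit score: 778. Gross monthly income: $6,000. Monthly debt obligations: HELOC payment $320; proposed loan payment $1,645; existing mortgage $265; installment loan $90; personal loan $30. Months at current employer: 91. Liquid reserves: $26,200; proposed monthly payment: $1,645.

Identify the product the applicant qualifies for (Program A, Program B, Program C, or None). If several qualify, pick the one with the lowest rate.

Program B

Total debts = (320 + 1,645 + 265 + 90 + 30) = 2,350; DTI = 2,350/6,000 = 39.2%.
Reserves = 26,200/1,645 = 15.9 months.
Program A: score 778 ≥ 660; DTI 39.2% ≤ 45% → qualifies.
Program B: score 778 ≥ 620; DTI 39.2% ≤ 40%; employment 91 ≥ 12 mo; reserves 15.9 ≥ 3 mo → qualifies.
Program C: score 778 ≥ 660; DTI 39.2% > 38% → does not qualify.
Qualifying: Program A, Program B. Lowest rate is 4.17% → Program B.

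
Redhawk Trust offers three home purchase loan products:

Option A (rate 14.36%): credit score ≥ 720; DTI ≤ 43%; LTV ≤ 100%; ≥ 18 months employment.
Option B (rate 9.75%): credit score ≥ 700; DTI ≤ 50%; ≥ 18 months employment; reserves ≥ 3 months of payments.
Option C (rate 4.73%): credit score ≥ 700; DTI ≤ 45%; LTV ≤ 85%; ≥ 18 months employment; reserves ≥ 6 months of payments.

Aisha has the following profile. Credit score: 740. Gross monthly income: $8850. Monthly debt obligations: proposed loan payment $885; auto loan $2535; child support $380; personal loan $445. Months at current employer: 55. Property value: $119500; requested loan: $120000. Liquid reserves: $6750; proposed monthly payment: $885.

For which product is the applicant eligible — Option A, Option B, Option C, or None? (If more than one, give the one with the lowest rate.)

Total debts = (885 + 2,535 + 380 + 445) = 4,245; DTI = 4,245/8,850 = 48%.
LTV = 120,000/119,500 = 100.4%.
Reserves = 6,750/885 = 7.6 months.
Option A: score 740 ≥ 720; DTI 48% > 43%; LTV 100.4% > 100%; employment 55 ≥ 18 mo → does not qualify.
Option B: score 740 ≥ 700; DTI 48% ≤ 50%; employment 55 ≥ 18 mo; reserves 7.6 ≥ 3 mo → qualifies.
Option C: score 740 ≥ 700; DTI 48% > 45%; LTV 100.4% > 85%; employment 55 ≥ 18 mo; reserves 7.6 ≥ 6 mo → does not qualify.

Option B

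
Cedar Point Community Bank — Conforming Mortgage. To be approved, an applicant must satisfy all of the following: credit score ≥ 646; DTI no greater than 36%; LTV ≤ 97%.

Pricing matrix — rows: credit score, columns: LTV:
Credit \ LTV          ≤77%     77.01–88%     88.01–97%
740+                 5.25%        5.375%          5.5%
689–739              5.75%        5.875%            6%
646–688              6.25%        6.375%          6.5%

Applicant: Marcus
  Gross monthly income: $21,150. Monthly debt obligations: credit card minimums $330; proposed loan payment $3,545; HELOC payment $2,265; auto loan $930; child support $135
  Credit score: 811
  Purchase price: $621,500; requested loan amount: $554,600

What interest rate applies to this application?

Credit score 811 ≥ 646; Total monthly debts = (330 + 3,545 + 2,265 + 930 + 135) = 7,205. Debt-to-income = 7,205/21,150 = 34.1% — meets 36% limit
LTV: 554,600 ÷ 621,500 = 89.2%, within 97% cap
Row: 811 falls in 740+. Column: 89.2% falls in 88.01–97%. Rate = 5.5%.

5.5%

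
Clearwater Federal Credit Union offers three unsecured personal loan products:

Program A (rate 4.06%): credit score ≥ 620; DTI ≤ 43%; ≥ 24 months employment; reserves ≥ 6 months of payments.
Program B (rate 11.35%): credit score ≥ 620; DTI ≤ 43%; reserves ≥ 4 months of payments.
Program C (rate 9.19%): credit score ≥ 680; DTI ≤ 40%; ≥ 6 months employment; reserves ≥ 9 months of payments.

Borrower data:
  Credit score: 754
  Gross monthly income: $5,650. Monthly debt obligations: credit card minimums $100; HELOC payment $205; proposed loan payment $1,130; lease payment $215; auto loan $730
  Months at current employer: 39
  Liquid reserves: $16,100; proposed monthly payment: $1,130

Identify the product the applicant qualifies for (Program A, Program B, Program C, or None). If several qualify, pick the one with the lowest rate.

Total debts = (100 + 205 + 1,130 + 215 + 730) = 2,380; DTI = 2,380/5,650 = 42.1%.
Reserves = 16,100/1,130 = 14.2 months.
Program A: score 754 ≥ 620; DTI 42.1% ≤ 43%; employment 39 ≥ 24 mo; reserves 14.2 ≥ 6 mo → qualifies.
Program B: score 754 ≥ 620; DTI 42.1% ≤ 43%; reserves 14.2 ≥ 4 mo → qualifies.
Program C: score 754 ≥ 680; DTI 42.1% > 40%; employment 39 ≥ 6 mo; reserves 14.2 ≥ 9 mo → does not qualify.
Qualifying: Program A, Program B. Lowest rate is 4.06% → Program A.

Program A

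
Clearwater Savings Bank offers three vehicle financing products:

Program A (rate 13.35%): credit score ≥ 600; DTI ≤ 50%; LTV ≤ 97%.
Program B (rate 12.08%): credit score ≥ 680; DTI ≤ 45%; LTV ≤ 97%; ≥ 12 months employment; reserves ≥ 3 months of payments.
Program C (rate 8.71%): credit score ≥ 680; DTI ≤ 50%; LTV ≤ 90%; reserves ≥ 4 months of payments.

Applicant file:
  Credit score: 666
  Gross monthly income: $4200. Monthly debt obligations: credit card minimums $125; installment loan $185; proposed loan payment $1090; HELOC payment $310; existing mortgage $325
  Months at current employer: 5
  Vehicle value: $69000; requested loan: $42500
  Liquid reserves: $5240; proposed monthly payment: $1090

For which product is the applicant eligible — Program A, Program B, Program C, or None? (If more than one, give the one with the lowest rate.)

Program A

Total debts = (125 + 185 + 1,090 + 310 + 325) = 2,035; DTI = 2,035/4,200 = 48.5%.
LTV = 42,500/69,000 = 61.6%.
Reserves = 5,240/1,090 = 4.8 months.
Program A: score 666 ≥ 600; DTI 48.5% ≤ 50%; LTV 61.6% ≤ 97% → qualifies.
Program B: score 666 < 680; DTI 48.5% > 45%; LTV 61.6% ≤ 97%; employment 5 < 12 mo; reserves 4.8 ≥ 3 mo → does not qualify.
Program C: score 666 < 680; DTI 48.5% ≤ 50%; LTV 61.6% ≤ 90%; reserves 4.8 ≥ 4 mo → does not qualify.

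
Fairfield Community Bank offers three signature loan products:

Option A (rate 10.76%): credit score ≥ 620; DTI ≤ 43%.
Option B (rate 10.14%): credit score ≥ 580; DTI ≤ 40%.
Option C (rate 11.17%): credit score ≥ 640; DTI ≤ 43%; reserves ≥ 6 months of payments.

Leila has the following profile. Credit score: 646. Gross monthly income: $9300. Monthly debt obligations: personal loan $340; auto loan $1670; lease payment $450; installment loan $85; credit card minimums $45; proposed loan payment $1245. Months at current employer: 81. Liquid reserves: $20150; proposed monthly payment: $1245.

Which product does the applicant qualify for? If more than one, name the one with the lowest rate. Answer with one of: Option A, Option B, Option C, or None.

Option A

Total debts = (340 + 1,670 + 450 + 85 + 45 + 1,245) = 3,835; DTI = 3,835/9,300 = 41.2%.
Reserves = 20,150/1,245 = 16.2 months.
Option A: score 646 ≥ 620; DTI 41.2% ≤ 43% → qualifies.
Option B: score 646 ≥ 580; DTI 41.2% > 40% → does not qualify.
Option C: score 646 ≥ 640; DTI 41.2% ≤ 43%; reserves 16.2 ≥ 6 mo → qualifies.
Qualifying: Option A, Option C. Lowest rate is 10.76% → Option A.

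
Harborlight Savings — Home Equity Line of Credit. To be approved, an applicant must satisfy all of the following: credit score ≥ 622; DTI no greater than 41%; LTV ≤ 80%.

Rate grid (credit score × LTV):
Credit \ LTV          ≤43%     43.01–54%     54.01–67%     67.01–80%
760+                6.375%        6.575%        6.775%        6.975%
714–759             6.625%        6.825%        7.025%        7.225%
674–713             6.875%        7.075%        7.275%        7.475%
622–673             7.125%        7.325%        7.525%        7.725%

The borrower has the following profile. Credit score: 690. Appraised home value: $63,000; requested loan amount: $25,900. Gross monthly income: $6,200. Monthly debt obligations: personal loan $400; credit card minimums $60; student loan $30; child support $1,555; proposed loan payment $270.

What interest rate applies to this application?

6.875%

Credit score 690 ≥ 622; Total monthly debts = (400 + 60 + 30 + 1,555 + 270) = 2,315. DTI = 2,315/6,200 = 37.3% ≤ 41%
LTV = 25,900/63,000 = 41.1% ≤ 80%
Score 690 is in the 674–713 band; LTV 41.1% is in the ≤43% band → 6.875%.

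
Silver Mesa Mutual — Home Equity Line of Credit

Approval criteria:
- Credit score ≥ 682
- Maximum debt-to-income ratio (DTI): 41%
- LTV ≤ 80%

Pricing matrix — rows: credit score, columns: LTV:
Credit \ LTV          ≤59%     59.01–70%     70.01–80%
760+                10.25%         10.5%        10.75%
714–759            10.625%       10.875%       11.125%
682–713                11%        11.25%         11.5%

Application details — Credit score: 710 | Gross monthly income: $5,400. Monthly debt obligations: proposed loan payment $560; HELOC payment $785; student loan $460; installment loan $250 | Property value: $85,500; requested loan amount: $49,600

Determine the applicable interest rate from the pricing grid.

11%

Credit score 710 ≥ 682; Total monthly debts = (560 + 785 + 460 + 250) = 2,055. DTI = 2,055/5,400 = 38.1% ≤ 41%
LTV = 49,600/85,500 = 58% ≤ 80%
Score 710 is in the 682–713 band; LTV 58% is in the ≤59% band → 11%.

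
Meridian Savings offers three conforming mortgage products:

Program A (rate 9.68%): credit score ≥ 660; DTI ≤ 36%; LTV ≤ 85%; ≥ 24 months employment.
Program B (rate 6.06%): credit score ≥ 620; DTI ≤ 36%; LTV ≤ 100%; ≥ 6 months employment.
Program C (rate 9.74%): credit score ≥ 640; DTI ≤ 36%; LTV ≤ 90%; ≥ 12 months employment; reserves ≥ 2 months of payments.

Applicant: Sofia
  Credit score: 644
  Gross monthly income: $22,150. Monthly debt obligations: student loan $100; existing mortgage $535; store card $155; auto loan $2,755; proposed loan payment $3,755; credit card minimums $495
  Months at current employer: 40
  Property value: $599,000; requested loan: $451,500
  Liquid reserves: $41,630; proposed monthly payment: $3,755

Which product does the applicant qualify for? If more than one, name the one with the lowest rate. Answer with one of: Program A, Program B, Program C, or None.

Program B

Total debts = (100 + 535 + 155 + 2,755 + 3,755 + 495) = 7,795; DTI = 7,795/22,150 = 35.2%.
LTV = 451,500/599,000 = 75.4%.
Reserves = 41,630/3,755 = 11.1 months.
Program A: score 644 < 660; DTI 35.2% ≤ 36%; LTV 75.4% ≤ 85%; employment 40 ≥ 24 mo → does not qualify.
Program B: score 644 ≥ 620; DTI 35.2% ≤ 36%; LTV 75.4% ≤ 100%; employment 40 ≥ 6 mo → qualifies.
Program C: score 644 ≥ 640; DTI 35.2% ≤ 36%; LTV 75.4% ≤ 90%; employment 40 ≥ 12 mo; reserves 11.1 ≥ 2 mo → qualifies.
Qualifying: Program B, Program C. Lowest rate is 6.06% → Program B.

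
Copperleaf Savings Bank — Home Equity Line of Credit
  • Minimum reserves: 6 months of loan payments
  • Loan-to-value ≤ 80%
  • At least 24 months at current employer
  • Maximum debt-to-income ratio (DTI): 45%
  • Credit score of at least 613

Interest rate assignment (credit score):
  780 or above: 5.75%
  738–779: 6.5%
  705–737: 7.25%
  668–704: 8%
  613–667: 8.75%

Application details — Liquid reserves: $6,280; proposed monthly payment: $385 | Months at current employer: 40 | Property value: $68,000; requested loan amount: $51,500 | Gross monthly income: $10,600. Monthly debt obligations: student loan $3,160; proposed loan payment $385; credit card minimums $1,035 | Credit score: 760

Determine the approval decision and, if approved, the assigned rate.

Credit score 760 ≥ 613 (meets minimum)
Employment 40 ≥ 24 months
Total monthly debts = (3,160 + 385 + 1,035) = 4,580. DTI = 4,580/10,600 = 43.2% ≤ 45%
LTV: 51,500 ÷ 68,000 = 75.7%, within 80% cap
Reserves: 6,280 ÷ 385 = 16.3 months (meets 6-month minimum)
All requirements met. Score 760 falls in the 738–779 tier → 6.5%.

Approved at 6.5%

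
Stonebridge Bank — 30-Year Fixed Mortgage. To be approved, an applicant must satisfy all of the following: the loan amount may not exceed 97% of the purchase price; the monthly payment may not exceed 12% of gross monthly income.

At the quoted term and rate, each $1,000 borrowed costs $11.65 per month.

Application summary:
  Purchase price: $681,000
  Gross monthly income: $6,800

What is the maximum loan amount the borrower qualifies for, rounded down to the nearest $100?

$70,000

Payment cap: 12% × $6,800 = $816/month.
At $11.65 per $1,000, that supports 816/11.65 × 1,000 ≈ $70,042 → $70,000.
LTV cap: 97% × $681,000 = $660,570 → $660,500.
Binding constraint: payment-to-income.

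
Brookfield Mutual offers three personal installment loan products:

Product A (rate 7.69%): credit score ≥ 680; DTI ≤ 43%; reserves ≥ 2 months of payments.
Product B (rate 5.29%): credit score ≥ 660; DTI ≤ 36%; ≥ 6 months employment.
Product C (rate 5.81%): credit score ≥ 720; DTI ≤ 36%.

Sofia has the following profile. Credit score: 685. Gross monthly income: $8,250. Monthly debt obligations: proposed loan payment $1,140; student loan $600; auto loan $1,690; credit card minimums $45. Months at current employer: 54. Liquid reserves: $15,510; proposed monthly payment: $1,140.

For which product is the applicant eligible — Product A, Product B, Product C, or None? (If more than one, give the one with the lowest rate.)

Total debts = (1,140 + 600 + 1,690 + 45) = 3,475; DTI = 3,475/8,250 = 42.1%.
Reserves = 15,510/1,140 = 13.6 months.
Product A: score 685 ≥ 680; DTI 42.1% ≤ 43%; reserves 13.6 ≥ 2 mo → qualifies.
Product B: score 685 ≥ 660; DTI 42.1% > 36%; employment 54 ≥ 6 mo → does not qualify.
Product C: score 685 < 720; DTI 42.1% > 36% → does not qualify.

Product A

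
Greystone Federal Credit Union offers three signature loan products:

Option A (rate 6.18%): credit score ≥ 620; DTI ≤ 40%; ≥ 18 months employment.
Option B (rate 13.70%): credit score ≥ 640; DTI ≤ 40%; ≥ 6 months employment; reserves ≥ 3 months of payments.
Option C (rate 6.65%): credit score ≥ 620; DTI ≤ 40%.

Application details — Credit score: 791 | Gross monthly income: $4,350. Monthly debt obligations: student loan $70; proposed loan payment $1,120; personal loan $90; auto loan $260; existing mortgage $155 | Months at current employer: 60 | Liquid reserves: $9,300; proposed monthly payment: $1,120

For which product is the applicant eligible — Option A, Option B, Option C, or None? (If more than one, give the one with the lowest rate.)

Total debts = (70 + 1,120 + 90 + 260 + 155) = 1,695; DTI = 1,695/4,350 = 39%.
Reserves = 9,300/1,120 = 8.3 months.
Option A: score 791 ≥ 620; DTI 39% ≤ 40%; employment 60 ≥ 18 mo → qualifies.
Option B: score 791 ≥ 640; DTI 39% ≤ 40%; employment 60 ≥ 6 mo; reserves 8.3 ≥ 3 mo → qualifies.
Option C: score 791 ≥ 620; DTI 39% ≤ 40% → qualifies.
Qualifying: Option A, Option B, Option C. Lowest rate is 6.18% → Option A.

Option A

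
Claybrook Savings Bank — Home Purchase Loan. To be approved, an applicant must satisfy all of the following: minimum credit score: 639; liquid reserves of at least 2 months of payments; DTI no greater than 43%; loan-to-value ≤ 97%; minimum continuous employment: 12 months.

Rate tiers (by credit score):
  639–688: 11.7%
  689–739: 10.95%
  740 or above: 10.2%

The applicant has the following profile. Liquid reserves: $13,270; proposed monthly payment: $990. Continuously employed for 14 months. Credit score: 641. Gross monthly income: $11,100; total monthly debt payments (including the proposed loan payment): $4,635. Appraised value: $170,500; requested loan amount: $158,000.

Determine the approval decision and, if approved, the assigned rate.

Credit score 641 ≥ 639 (meets minimum)
Employment 14 ≥ 12 months
LTV: 158,000 ÷ 170,500 = 92.7%, within 97% cap
Liquid reserves cover 13,270/990 = 13.4 months — ≥ 2 required
DTI = 4,635/11,100 = 41.8% ≤ 43%
All requirements met. Score 641 falls in the 639–688 tier → 11.7%.

Approved at 11.7%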